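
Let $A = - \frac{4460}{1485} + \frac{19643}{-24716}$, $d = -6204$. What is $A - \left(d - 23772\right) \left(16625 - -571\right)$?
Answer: $\frac{3783866009436349}{7340652} \approx 5.1547 \cdot 10^{8}$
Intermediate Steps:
$A = - \frac{27880643}{7340652}$ ($A = \left(-4460\right) \frac{1}{1485} + 19643 \left(- \frac{1}{24716}\right) = - \frac{892}{297} - \frac{19643}{24716} = - \frac{27880643}{7340652} \approx -3.7981$)
$A - \left(d - 23772\right) \left(16625 - -571\right) = - \frac{27880643}{7340652} - \left(-6204 - 23772\right) \left(16625 - -571\right) = - \frac{27880643}{7340652} - - 29976 \left(16625 + \left(-39 + 610\right)\right) = - \frac{27880643}{7340652} - - 29976 \left(16625 + 571\right) = - \frac{27880643}{7340652} - \left(-29976\right) 17196 = - \frac{27880643}{7340652} - -515467296 = - \frac{27880643}{7340652} + 515467296 = \frac{3783866009436349}{7340652}$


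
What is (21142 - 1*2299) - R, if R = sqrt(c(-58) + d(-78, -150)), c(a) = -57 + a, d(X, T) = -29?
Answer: 18843 - 12*I ≈ 18843.0 - 12.0*I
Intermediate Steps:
R = 12*I (R = sqrt((-57 - 58) - 29) = sqrt(-115 - 29) = sqrt(-144) = 12*I ≈ 12.0*I)
(21142 - 1*2299) - R = (21142 - 1*2299) - 12*I = (21142 - 2299) - 12*I = 18843 - 12*I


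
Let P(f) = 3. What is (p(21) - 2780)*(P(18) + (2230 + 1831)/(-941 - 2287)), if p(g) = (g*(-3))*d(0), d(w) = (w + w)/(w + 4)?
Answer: -3907985/807 ≈ -4842.6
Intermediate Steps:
d(w) = 2*w/(4 + w) (d(w) = (2*w)/(4 + w) = 2*w/(4 + w))
p(g) = 0 (p(g) = (g*(-3))*(2*0/(4 + 0)) = (-3*g)*(2*0/4) = (-3*g)*(2*0*(¼)) = -3*g*0 = 0)
(p(21) - 2780)*(P(18) + (2230 + 1831)/(-941 - 2287)) = (0 - 2780)*(3 + (2230 + 1831)/(-941 - 2287)) = -2780*(3 + 4061/(-3228)) = -2780*(3 + 4061*(-1/3228)) = -2780*(3 - 4061/3228) = -2780*5623/3228 = -3907985/807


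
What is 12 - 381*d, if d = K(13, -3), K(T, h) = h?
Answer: 1155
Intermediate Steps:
d = -3
12 - 381*d = 12 - 381*(-3) = 12 + 1143 = 1155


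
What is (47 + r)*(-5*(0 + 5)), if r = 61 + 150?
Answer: -6450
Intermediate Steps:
r = 211
(47 + r)*(-5*(0 + 5)) = (47 + 211)*(-5*(0 + 5)) = 258*(-5*5) = 258*(-25) = -6450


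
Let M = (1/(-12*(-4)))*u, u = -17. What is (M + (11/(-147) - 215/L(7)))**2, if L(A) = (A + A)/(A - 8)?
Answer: 1232782321/5531904 ≈ 222.85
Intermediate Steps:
L(A) = 2*A/(-8 + A) (L(A) = (2*A)/(-8 + A) = 2*A/(-8 + A))
M = -17/48 (M = (1/(-12*(-4)))*(-17) = -1/12*(-1/4)*(-17) = (1/48)*(-17) = -17/48 ≈ -0.35417)
(M + (11/(-147) - 215/L(7)))**2 = (-17/48 + (11/(-147) - 215/(2*7/(-8 + 7))))**2 = (-17/48 + (11*(-1/147) - 215/(2*7/(-1))))**2 = (-17/48 + (-11/147 - 215/(2*7*(-1))))**2 = (-17/48 + (-11/147 - 215/(-14)))**2 = (-17/48 + (-11/147 - 215*(-1/14)))**2 = (-17/48 + (-11/147 + 215/14))**2 = (-17/48 + 4493/294)**2 = (35111/2352)**2 = 1232782321/5531904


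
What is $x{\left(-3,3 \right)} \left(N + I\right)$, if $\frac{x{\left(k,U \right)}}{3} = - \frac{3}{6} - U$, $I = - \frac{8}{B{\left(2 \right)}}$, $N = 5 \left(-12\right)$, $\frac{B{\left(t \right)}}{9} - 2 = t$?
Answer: $\frac{1897}{3} \approx 632.33$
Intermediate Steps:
$B{\left(t \right)} = 18 + 9 t$
$N = -60$
$I = - \frac{2}{9}$ ($I = - \frac{8}{18 + 9 \cdot 2} = - \frac{8}{18 + 18} = - \frac{8}{36} = \left(-8\right) \frac{1}{36} = - \frac{2}{9} \approx -0.22222$)
$x{\left(k,U \right)} = - \frac{3}{2} - 3 U$ ($x{\left(k,U \right)} = 3 \left(- \frac{3}{6} - U\right) = 3 \left(\left(-3\right) \frac{1}{6} - U\right) = 3 \left(- \frac{1}{2} - U\right) = - \frac{3}{2} - 3 U$)
$x{\left(-3,3 \right)} \left(N + I\right) = \left(- \frac{3}{2} - 9\right) \left(-60 - \frac{2}{9}\right) = \left(- \frac{3}{2} - 9\right) \left(- \frac{542}{9}\right) = \left(- \frac{21}{2}\right) \left(- \frac{542}{9}\right) = \frac{1897}{3}$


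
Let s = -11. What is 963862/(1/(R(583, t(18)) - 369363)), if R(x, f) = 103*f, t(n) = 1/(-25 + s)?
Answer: -6408318917201/18 ≈ -3.5602e+11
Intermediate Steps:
t(n) = -1/36 (t(n) = 1/(-25 - 11) = 1/(-36) = -1/36)
963862/(1/(R(583, t(18)) - 369363)) = 963862/(1/(103*(-1/36) - 369363)) = 963862/(1/(-103/36 - 369363)) = 963862/(1/(-13297171/36)) = 963862/(-36/13297171) = 963862*(-13297171/36) = -6408318917201/18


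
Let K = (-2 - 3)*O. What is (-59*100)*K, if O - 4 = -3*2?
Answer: -59000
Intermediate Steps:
O = -2 (O = 4 - 3*2 = 4 - 6 = -2)
K = 10 (K = (-2 - 3)*(-2) = -5*(-2) = 10)
(-59*100)*K = -59*100*10 = -5900*10 = -59000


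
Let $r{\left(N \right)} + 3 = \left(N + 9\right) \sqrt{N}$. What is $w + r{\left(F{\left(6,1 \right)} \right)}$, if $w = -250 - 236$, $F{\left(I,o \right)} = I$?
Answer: $-489 + 15 \sqrt{6} \approx -452.26$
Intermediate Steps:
$r{\left(N \right)} = -3 + \sqrt{N} \left(9 + N\right)$ ($r{\left(N \right)} = -3 + \left(N + 9\right) \sqrt{N} = -3 + \left(9 + N\right) \sqrt{N} = -3 + \sqrt{N} \left(9 + N\right)$)
$w = -486$
$w + r{\left(F{\left(6,1 \right)} \right)} = -486 + \left(-3 + 6^{\frac{3}{2}} + 9 \sqrt{6}\right) = -486 + \left(-3 + 6 \sqrt{6} + 9 \sqrt{6}\right) = -486 - \left(3 - 15 \sqrt{6}\right) = -489 + 15 \sqrt{6}$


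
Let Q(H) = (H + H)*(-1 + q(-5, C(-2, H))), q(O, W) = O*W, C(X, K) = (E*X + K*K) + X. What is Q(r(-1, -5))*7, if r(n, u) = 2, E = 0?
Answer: -308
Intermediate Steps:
C(X, K) = X + K² (C(X, K) = (0*X + K*K) + X = (0 + K²) + X = K² + X = X + K²)
Q(H) = 2*H*(9 - 5*H²) (Q(H) = (H + H)*(-1 - 5*(-2 + H²)) = (2*H)*(-1 + (10 - 5*H²)) = (2*H)*(9 - 5*H²) = 2*H*(9 - 5*H²))
Q(r(-1, -5))*7 = (-10*2³ + 18*2)*7 = (-10*8 + 36)*7 = (-80 + 36)*7 = -44*7 = -308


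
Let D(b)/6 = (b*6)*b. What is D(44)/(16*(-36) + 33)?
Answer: -23232/181 ≈ -128.35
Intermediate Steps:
D(b) = 36*b² (D(b) = 6*((b*6)*b) = 6*((6*b)*b) = 6*(6*b²) = 36*b²)
D(44)/(16*(-36) + 33) = (36*44²)/(16*(-36) + 33) = (36*1936)/(-576 + 33) = 69696/(-543) = 69696*(-1/543) = -23232/181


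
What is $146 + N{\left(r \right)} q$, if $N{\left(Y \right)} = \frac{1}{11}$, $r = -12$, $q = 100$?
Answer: $\frac{1706}{11} \approx 155.09$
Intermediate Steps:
$N{\left(Y \right)} = \frac{1}{11}$
$146 + N{\left(r \right)} q = 146 + \frac{1}{11} \cdot 100 = 146 + \frac{100}{11} = \frac{1706}{11}$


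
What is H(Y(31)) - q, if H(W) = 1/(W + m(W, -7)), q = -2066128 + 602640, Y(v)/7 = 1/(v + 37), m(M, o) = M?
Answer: 10244450/7 ≈ 1.4635e+6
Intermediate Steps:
Y(v) = 7/(37 + v) (Y(v) = 7/(v + 37) = 7/(37 + v))
q = -1463488
H(W) = 1/(2*W) (H(W) = 1/(W + W) = 1/(2*W))
H(Y(31)) - q = 1/(2*((7/(37 + 31)))) - 1*(-1463488) = 1/(2*((7/68))) + 1463488 = 1/(2*((7*(1/68)))) + 1463488 = 1/(2*(7/68)) + 1463488 = (½)*(68/7) + 1463488 = 34/7 + 1463488 = 10244450/7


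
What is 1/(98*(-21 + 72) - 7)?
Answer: 1/4991 ≈ 0.00020036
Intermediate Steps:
1/(98*(-21 + 72) - 7) = 1/(98*51 - 7) = 1/(4998 - 7) = 1/4991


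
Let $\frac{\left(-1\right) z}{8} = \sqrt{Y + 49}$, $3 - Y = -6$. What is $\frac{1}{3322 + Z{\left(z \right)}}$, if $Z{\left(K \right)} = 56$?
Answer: $\frac{1}{3378} \approx 0.00029603$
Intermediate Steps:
$Y = 9$ ($Y = 3 - -6 = 3 + 6 = 9$)
$z = - 8 \sqrt{58}$ ($z = - 8 \sqrt{9 + 49} = - 8 \sqrt{58} \approx -60.926$)
$\frac{1}{3322 + Z{\left(z \right)}} = \frac{1}{3322 + 56} = \frac{1}{3378}$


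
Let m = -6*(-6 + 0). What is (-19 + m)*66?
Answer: 1122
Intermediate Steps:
m = 36 (m = -6*(-6) = 36)
(-19 + m)*66 = (-19 + 36)*66 = 17*66 = 1122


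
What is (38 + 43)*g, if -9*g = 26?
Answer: -234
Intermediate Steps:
g = -26/9 (g = -1/9*26 = -26/9 ≈ -2.8889)
(38 + 43)*g = (38 + 43)*(-26/9) = 81*(-26/9) = -234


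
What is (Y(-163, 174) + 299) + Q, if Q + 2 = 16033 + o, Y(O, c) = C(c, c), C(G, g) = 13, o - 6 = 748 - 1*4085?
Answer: 13012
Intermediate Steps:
o = -3331 (o = 6 + (748 - 1*4085) = 6 + (748 - 4085) = 6 - 3337 = -3331)
Y(O, c) = 13
Q = 12700 (Q = -2 + (16033 - 3331) = -2 + 12702 = 12700)
(Y(-163, 174) + 299) + Q = (13 + 299) + 12700 = 312 + 12700 = 13012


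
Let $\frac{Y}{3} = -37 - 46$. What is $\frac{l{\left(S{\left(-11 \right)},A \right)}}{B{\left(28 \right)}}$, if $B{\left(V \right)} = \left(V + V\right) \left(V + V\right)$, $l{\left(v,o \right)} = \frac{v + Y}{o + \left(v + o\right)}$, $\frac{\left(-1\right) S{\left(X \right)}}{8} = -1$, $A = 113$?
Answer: $- \frac{241}{733824} \approx -0.00032842$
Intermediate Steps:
$Y = -249$ ($Y = 3 \left(-37 - 46\right) = 3 \left(-83\right) = -249$)
$S{\left(X \right)} = 8$ ($S{\left(X \right)} = \left(-8\right) \left(-1\right) = 8$)
$l{\left(v,o \right)} = \frac{-249 + v}{v + 2 o}$ ($l{\left(v,o \right)} = \frac{v - 249}{o + \left(v + o\right)} = \frac{-249 + v}{o + \left(o + v\right)} = \frac{-249 + v}{v + 2 o}$)
$B{\left(V \right)} = 4 V^{2}$ ($B{\left(V \right)} = 2 V 2 V = 4 V^{2}$)
$\frac{l{\left(S{\left(-11 \right)},A \right)}}{B{\left(28 \right)}} = \frac{\frac{1}{8 + 2 \cdot 113} \left(-249 + 8\right)}{4 \cdot 28^{2}} = \frac{\frac{1}{8 + 226} \left(-241\right)}{4 \cdot 784} = \frac{\frac{1}{234} \left(-241\right)}{3136} = \frac{1}{234} \left(-241\right) \frac{1}{3136} = \left(- \frac{241}{234}\right) \frac{1}{3136} = - \frac{241}{733824}$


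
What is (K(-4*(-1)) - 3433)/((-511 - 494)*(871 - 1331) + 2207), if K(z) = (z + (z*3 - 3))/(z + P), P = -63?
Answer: -202560/27405913 ≈ -0.0073911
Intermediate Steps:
K(z) = (-3 + 4*z)/(-63 + z) (K(z) = (z + (z*3 - 3))/(z - 63) = (z + (3*z - 3))/(-63 + z) = (z + (-3 + 3*z))/(-63 + z) = (-3 + 4*z)/(-63 + z))
(K(-4*(-1)) - 3433)/((-511 - 494)*(871 - 1331) + 2207) = ((-3 + 4*(-4*(-1)))/(-63 - 4*(-1)) - 3433)/((-511 - 494)*(871 - 1331) + 2207) = ((-3 + 4*4)/(-63 + 4) - 3433)/(-1005*(-460) + 2207) = ((-3 + 16)/(-59) - 3433)/(462300 + 2207) = (-1/59*13 - 3433)/464507 = (-13/59 - 3433)*(1/464507) = -202560/59*1/464507 = -202560/27405913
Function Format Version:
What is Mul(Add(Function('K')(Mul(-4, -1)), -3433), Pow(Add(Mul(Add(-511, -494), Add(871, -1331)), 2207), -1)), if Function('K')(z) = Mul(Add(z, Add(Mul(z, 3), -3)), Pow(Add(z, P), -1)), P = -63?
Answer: Rational(-202560, 27405913) ≈ -0.0073911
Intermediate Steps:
Function('K')(z) = Mul(Pow(Add(-63, z), -1), Add(-3, Mul(4, z))) (Function('K')(z) = Mul(Add(z, Add(Mul(z, 3), -3)), Pow(Add(z, -63), -1)) = Mul(Add(z, Add(Mul(3, z), -3)), Pow(Add(-63, z), -1)) = Mul(Add(z, Add(-3, Mul(3, z))), Pow(Add(-63, z), -1)) = Mul(Add(-3, Mul(4, z)), Pow(Add(-63, z), -1)) = Mul(Pow(Add(-63, z), -1), Add(-3, Mul(4, z))))
Mul(Add(Function('K')(Mul(-4, -1)), -3433), Pow(Add(Mul(Add(-511, -494), Add(871, -1331)), 2207), -1)) = Mul(Add(Mul(Pow(Add(-63, Mul(-4, -1)), -1), Add(-3, Mul(4, Mul(-4, -1)))), -3433), Pow(Add(Mul(Add(-511, -494), Add(871, -1331)), 2207), -1)) = Mul(Add(Mul(Pow(Add(-63, 4), -1), Add(-3, Mul(4, 4))), -3433), Pow(Add(Mul(-1005, -460), 2207), -1)) = Mul(Add(Mul(Pow(-59, -1), Add(-3, 16)), -3433), Pow(Add(462300, 2207), -1)) = Mul(Add(Mul(Rational(-1, 59), 13), -3433), Pow(464507, -1)) = Mul(Add(Rational(-13, 59), -3433), Rational(1, 464507)) = Mul(Rational(-202560, 59), Rational(1, 464507)) = Rational(-202560, 27405913)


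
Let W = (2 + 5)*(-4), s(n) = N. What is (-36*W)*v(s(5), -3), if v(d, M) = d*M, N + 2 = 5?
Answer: -9072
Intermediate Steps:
N = 3 (N = -2 + 5 = 3)
s(n) = 3
v(d, M) = M*d
W = -28 (W = 7*(-4) = -28)
(-36*W)*v(s(5), -3) = (-36*(-28))*(-3*3) = 1008*(-9) = -9072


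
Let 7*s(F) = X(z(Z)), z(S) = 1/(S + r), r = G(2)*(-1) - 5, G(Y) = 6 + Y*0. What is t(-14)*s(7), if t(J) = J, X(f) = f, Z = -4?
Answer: 2/15 ≈ 0.13333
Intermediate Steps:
G(Y) = 6 (G(Y) = 6 + 0 = 6)
r = -11 (r = 6*(-1) - 5 = -6 - 5 = -11)
z(S) = 1/(-11 + S) (z(S) = 1/(S - 11) = 1/(-11 + S))
s(F) = -1/105 (s(F) = 1/(7*(-11 - 4)) = (1/7)/(-15) = (1/7)*(-1/15) = -1/105)
t(-14)*s(7) = -14*(-1/105) = 2/15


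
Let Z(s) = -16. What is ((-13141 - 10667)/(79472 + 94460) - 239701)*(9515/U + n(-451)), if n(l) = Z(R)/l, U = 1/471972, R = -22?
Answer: -21110142381503793362860/19610833 ≈ -1.0765e+15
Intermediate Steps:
U = 1/471972 ≈ 2.1188e-6
n(l) = -16/l
((-13141 - 10667)/(79472 + 94460) - 239701)*(9515/U + n(-451)) = ((-13141 - 10667)/(79472 + 94460) - 239701)*(9515/(1/471972) - 16/(-451)) = (-23808/173932 - 239701)*(9515*471972 - 16*(-1/451)) = (-23808*1/173932 - 239701)*(4490813580 + 16/451) = (-5952/43483 - 239701)*(2025356924596/451) = -10422924535/43483*2025356924596/451 = -21110142381503793362860/19610833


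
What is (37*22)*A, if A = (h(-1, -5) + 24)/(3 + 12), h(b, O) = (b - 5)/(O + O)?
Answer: 33374/25 ≈ 1335.0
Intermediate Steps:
h(b, O) = (-5 + b)/(2*O) (h(b, O) = (-5 + b)/((2*O)) = (-5 + b)*(1/(2*O)) = (-5 + b)/(2*O))
A = 41/25 (A = ((½)*(-5 - 1)/(-5) + 24)/(3 + 12) = ((½)*(-⅕)*(-6) + 24)/15 = (⅗ + 24)*(1/15) = (123/5)*(1/15) = 41/25 ≈ 1.6400)
(37*22)*A = (37*22)*(41/25) = 814*(41/25) = 33374/25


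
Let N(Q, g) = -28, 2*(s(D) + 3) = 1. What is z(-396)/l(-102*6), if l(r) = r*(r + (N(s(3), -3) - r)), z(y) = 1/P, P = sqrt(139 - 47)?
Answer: sqrt(23)/788256 ≈ 6.0841e-6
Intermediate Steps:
s(D) = -5/2 (s(D) = -3 + (1/2)*1 = -3 + 1/2 = -5/2)
P = 2*sqrt(23) (P = sqrt(92) = 2*sqrt(23) ≈ 9.5917)
z(y) = sqrt(23)/46 (z(y) = 1/(2*sqrt(23)) = sqrt(23)/46)
l(r) = -28*r (l(r) = r*(r + (-28 - r)) = r*(-28) = -28*r)
z(-396)/l(-102*6) = (sqrt(23)/46)/((-(-2856)*6)) = (sqrt(23)/46)/((-28*(-612))) = (sqrt(23)/46)/17136 = (sqrt(23)/46)*(1/17136) = sqrt(23)/788256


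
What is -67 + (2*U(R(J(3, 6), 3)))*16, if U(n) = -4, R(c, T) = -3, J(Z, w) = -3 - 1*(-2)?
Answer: -195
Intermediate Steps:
J(Z, w) = -1 (J(Z, w) = -3 + 2 = -1)
-67 + (2*U(R(J(3, 6), 3)))*16 = -67 + (2*(-4))*16 = -67 - 8*16 = -67 - 128 = -195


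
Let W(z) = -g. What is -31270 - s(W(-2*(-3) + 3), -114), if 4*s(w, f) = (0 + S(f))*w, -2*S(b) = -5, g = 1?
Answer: -250155/8 ≈ -31269.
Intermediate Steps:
S(b) = 5/2 (S(b) = -½*(-5) = 5/2)
W(z) = -1 (W(z) = -1*1 = -1)
s(w, f) = 5*w/8 (s(w, f) = ((0 + 5/2)*w)/4 = (5*w/2)/4 = 5*w/8)
-31270 - s(W(-2*(-3) + 3), -114) = -31270 - 5*(-1)/8 = -31270 - 1*(-5/8) = -31270 + 5/8 = -250155/8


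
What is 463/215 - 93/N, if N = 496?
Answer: 6763/3440 ≈ 1.9660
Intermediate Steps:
463/215 - 93/N = 463/215 - 93/496 = 463*(1/215) - 93*1/496 = 463/215 - 3/16 = 6763/3440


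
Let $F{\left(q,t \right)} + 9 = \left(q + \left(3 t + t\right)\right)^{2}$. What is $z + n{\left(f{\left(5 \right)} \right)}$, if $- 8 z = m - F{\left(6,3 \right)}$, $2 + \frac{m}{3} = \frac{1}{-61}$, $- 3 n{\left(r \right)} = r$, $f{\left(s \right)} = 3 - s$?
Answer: $\frac{7466}{183} \approx 40.798$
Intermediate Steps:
$n{\left(r \right)} = - \frac{r}{3}$
$F{\left(q,t \right)} = -9 + \left(q + 4 t\right)^{2}$ ($F{\left(q,t \right)} = -9 + \left(q + \left(3 t + t\right)\right)^{2} = -9 + \left(q + 4 t\right)^{2}$)
$m = - \frac{369}{61}$ ($m = -6 + \frac{3}{-61} = -6 + 3 \left(- \frac{1}{61}\right) = -6 - \frac{3}{61} = - \frac{369}{61} \approx -6.0492$)
$z = \frac{2448}{61}$ ($z = - \frac{- \frac{369}{61} - \left(-9 + \left(6 + 4 \cdot 3\right)^{2}\right)}{8} = - \frac{- \frac{369}{61} - \left(-9 + \left(6 + 12\right)^{2}\right)}{8} = - \frac{- \frac{369}{61} - \left(-9 + 18^{2}\right)}{8} = - \frac{- \frac{369}{61} - \left(-9 + 324\right)}{8} = - \frac{- \frac{369}{61} - 315}{8} = \left(- \frac{1}{8}\right) \left(- \frac{19584}{61}\right) = \frac{2448}{61} \approx 40.131$)
$z + n{\left(f{\left(5 \right)} \right)} = \frac{2448}{61} - \frac{3 - 5}{3} = \frac{2448}{61} - - \frac{2}{3} = \frac{2448}{61} + \frac{2}{3} = \frac{7466}{183}$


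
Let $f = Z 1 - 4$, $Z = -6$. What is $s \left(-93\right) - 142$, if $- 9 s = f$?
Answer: $- \frac{736}{3} \approx -245.33$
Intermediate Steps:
$f = -10$ ($f = \left(-6\right) 1 - 4 = -6 - 4 = -10$)
$s = \frac{10}{9}$ ($s = \left(- \frac{1}{9}\right) \left(-10\right) = \frac{10}{9} \approx 1.1111$)
$s \left(-93\right) - 142 = \frac{10}{9} \left(-93\right) - 142 = - \frac{310}{3} - 142 = - \frac{736}{3}$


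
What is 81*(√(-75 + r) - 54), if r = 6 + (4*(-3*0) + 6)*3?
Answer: -4374 + 81*I*√51 ≈ -4374.0 + 578.46*I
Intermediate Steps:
r = 24 (r = 6 + (4*0 + 6)*3 = 6 + (0 + 6)*3 = 6 + 6*3 = 6 + 18 = 24)
81*(√(-75 + r) - 54) = 81*(√(-75 + 24) - 54) = 81*(√(-51) - 54) = 81*(I*√51 - 54) = 81*(-54 + I*√51) = -4374 + 81*I*√51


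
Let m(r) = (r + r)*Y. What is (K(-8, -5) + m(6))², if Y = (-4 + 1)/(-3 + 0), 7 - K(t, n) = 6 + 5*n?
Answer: 1444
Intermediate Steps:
K(t, n) = 1 - 5*n (K(t, n) = 7 - (6 + 5*n) = 7 + (-6 - 5*n) = 1 - 5*n)
Y = 1 (Y = -3/(-3) = -3*(-⅓) = 1)
m(r) = 2*r (m(r) = (r + r)*1 = (2*r)*1 = 2*r)
(K(-8, -5) + m(6))² = ((1 - 5*(-5)) + 2*6)² = ((1 + 25) + 12)² = (26 + 12)² = 38² = 1444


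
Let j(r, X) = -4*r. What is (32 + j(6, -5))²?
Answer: 64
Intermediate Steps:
(32 + j(6, -5))² = (32 - 4*6)² = (32 - 24)² = 8² = 64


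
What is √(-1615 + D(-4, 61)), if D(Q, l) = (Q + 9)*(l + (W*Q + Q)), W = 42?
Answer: I*√2170 ≈ 46.583*I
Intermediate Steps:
D(Q, l) = (9 + Q)*(l + 43*Q) (D(Q, l) = (Q + 9)*(l + (42*Q + Q)) = (9 + Q)*(l + 43*Q))
√(-1615 + D(-4, 61)) = √(-1615 + (9*61 + 43*(-4)² + 387*(-4) - 4*61)) = √(-1615 + (549 + 43*16 - 1548 - 244)) = √(-1615 + (549 + 688 - 1548 - 244)) = √(-1615 - 555) = √(-2170) = I*√2170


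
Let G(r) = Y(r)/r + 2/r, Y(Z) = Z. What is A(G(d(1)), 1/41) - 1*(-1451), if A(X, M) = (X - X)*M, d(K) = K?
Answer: 1451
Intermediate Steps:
G(r) = 1 + 2/r (G(r) = r/r + 2/r = 1 + 2/r)
A(X, M) = 0 (A(X, M) = 0*M = 0)
A(G(d(1)), 1/41) - 1*(-1451) = 0 - 1*(-1451) = 0 + 1451 = 1451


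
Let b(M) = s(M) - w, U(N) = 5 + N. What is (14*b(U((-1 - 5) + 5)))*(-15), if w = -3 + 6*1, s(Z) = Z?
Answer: -210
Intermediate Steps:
w = 3 (w = -3 + 6 = 3)
b(M) = -3 + M (b(M) = M - 1*3 = M - 3 = -3 + M)
(14*b(U((-1 - 5) + 5)))*(-15) = (14*(-3 + (5 + ((-1 - 5) + 5))))*(-15) = (14*(-3 + (5 + (-6 + 5))))*(-15) = (14*(-3 + (5 - 1)))*(-15) = (14*(-3 + 4))*(-15) = (14*1)*(-15) = 14*(-15) = -210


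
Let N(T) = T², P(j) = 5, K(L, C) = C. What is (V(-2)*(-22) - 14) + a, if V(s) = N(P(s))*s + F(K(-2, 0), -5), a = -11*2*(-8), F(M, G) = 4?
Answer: 1174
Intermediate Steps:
a = 176 (a = -22*(-8) = 176)
V(s) = 4 + 25*s (V(s) = 5²*s + 4 = 25*s + 4 = 4 + 25*s)
(V(-2)*(-22) - 14) + a = ((4 + 25*(-2))*(-22) - 14) + 176 = ((4 - 50)*(-22) - 14) + 176 = (-46*(-22) - 14) + 176 = (1012 - 14) + 176 = 998 + 176 = 1174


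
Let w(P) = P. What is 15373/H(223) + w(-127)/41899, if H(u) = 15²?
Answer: 644084752/9427275 ≈ 68.321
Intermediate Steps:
H(u) = 225
15373/H(223) + w(-127)/41899 = 15373/225 - 127/41899 = 644084752/9427275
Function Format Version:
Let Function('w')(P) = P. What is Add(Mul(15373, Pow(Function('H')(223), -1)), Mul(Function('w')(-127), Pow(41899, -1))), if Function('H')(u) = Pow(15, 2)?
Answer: Rational(644084752, 9427275) ≈ 68.321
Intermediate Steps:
Function('H')(u) = 225
Add(Mul(15373, Pow(Function('H')(223), -1)), Mul(Function('w')(-127), Pow(41899, -1))) = Add(Mul(15373, Pow(225, -1)), Mul(-127, Pow(41899, -1))) = Add(Mul(15373, Rational(1, 225)), Mul(-127, Rational(1, 41899))) = Add(Rational(15373, 225), Rational(-127, 41899)) = Rational(644084752, 9427275)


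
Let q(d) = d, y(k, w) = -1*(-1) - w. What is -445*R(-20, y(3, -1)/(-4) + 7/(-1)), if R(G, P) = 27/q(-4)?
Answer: 12015/4 ≈ 3003.8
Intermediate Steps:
y(k, w) = 1 - w
R(G, P) = -27/4 (R(G, P) = 27/(-4) = 27*(-1/4) = -27/4)
-445*R(-20, y(3, -1)/(-4) + 7/(-1)) = -445*(-27/4) = 12015/4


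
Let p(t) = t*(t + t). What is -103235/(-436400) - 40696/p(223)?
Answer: -749218777/4340347120 ≈ -0.17262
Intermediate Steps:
p(t) = 2*t² (p(t) = t*(2*t) = 2*t²)
-103235/(-436400) - 40696/p(223) = -103235/(-436400) - 40696/(2*223²) = -103235*(-1/436400) - 40696/(2*49729) = 20647/87280 - 40696/99458 = 20647/87280 - 40696*1/99458 = 20647/87280 - 20348/49729 = -749218777/4340347120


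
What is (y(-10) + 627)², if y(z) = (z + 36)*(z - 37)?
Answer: 354025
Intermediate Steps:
y(z) = (-37 + z)*(36 + z) (y(z) = (36 + z)*(-37 + z) = (-37 + z)*(36 + z))
(y(-10) + 627)² = ((-1332 + (-10)² - 1*(-10)) + 627)² = ((-1332 + 100 + 10) + 627)² = (-1222 + 627)² = (-595)² = 354025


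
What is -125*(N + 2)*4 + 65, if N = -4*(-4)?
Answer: -8935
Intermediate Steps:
N = 16
-125*(N + 2)*4 + 65 = -125*(16 + 2)*4 + 65 = -2250*4 + 65 = -125*72 + 65 = -9000 + 65 = -8935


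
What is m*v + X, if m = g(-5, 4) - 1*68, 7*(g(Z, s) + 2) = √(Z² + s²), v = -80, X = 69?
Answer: 5669 - 80*√41/7 ≈ 5595.8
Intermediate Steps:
g(Z, s) = -2 + √(Z² + s²)/7
m = -70 + √41/7 (m = (-2 + √((-5)² + 4²)/7) - 1*68 = (-2 + √(25 + 16)/7) - 68 = (-2 + √41/7) - 68 = -70 + √41/7 ≈ -69.085)
m*v + X = (-70 + √41/7)*(-80) + 69 = (5600 - 80*√41/7) + 69 = 5669 - 80*√41/7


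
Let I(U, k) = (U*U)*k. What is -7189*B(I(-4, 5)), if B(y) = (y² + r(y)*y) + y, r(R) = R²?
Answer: -3727352720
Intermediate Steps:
I(U, k) = k*U² (I(U, k) = U²*k = k*U²)
B(y) = y + y² + y³ (B(y) = (y² + y²*y) + y = (y² + y³) + y = y + y² + y³)
-7189*B(I(-4, 5)) = -7189*5*(-4)²*(1 + 5*(-4)² + (5*(-4)²)²) = -7189*5*16*(1 + 5*16 + (5*16)²) = -575120*(1 + 80 + 80²) = -575120*(1 + 80 + 6400) = -575120*6481 = -7189*518480 = -3727352720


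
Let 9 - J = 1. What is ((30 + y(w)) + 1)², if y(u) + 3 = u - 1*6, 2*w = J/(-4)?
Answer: 441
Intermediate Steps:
J = 8 (J = 9 - 1*1 = 9 - 1 = 8)
w = -1 (w = (8/(-4))/2 = (8*(-¼))/2 = (½)*(-2) = -1)
y(u) = -9 + u (y(u) = -3 + (u - 1*6) = -3 + (u - 6) = -3 + (-6 + u) = -9 + u)
((30 + y(w)) + 1)² = ((30 + (-9 - 1)) + 1)² = ((30 - 10) + 1)² = (20 + 1)² = 21² = 441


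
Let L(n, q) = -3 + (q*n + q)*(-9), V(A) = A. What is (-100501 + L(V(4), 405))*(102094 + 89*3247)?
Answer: -46432181133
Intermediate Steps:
L(n, q) = -3 - 9*q - 9*n*q (L(n, q) = -3 + (n*q + q)*(-9) = -3 + (q + n*q)*(-9) = -3 + (-9*q - 9*n*q) = -3 - 9*q - 9*n*q)
(-100501 + L(V(4), 405))*(102094 + 89*3247) = (-100501 + (-3 - 9*405 - 9*4*405))*(102094 + 89*3247) = (-100501 + (-3 - 3645 - 14580))*(102094 + 288983) = (-100501 - 18228)*391077 = -118729*391077 = -46432181133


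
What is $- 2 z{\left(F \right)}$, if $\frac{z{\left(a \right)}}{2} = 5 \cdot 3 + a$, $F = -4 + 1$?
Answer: $-48$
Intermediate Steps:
$F = -3$
$z{\left(a \right)} = 30 + 2 a$ ($z{\left(a \right)} = 2 \left(5 \cdot 3 + a\right) = 2 \left(15 + a\right) = 30 + 2 a$)
$- 2 z{\left(F \right)} = - 2 \left(30 + 2 \left(-3\right)\right) = - 2 \left(30 - 6\right) = \left(-2\right) 24 = -48$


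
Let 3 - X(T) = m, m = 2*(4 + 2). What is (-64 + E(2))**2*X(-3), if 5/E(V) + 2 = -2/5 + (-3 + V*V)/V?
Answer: -14424804/361 ≈ -39958.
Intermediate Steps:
E(V) = 5/(-12/5 + (-3 + V**2)/V) (E(V) = 5/(-2 + (-2/5 + (-3 + V*V)/V)) = 5/(-2 + (-2*1/5 + (-3 + V**2)/V)) = 5/(-2 + (-2/5 + (-3 + V**2)/V)) = 5/(-12/5 + (-3 + V**2)/V))
m = 12 (m = 2*6 = 12)
X(T) = -9 (X(T) = 3 - 1*12 = 3 - 12 = -9)
(-64 + E(2))**2*X(-3) = (-64 + 25*2/(-15 - 12*2 + 5*2**2))**2*(-9) = (-64 + 25*2/(-15 - 24 + 5*4))**2*(-9) = (-64 + 25*2/(-15 - 24 + 20))**2*(-9) = (-64 + 25*2/(-19))**2*(-9) = (-64 + 25*2*(-1/19))**2*(-9) = (-64 - 50/19)**2*(-9) = (-1266/19)**2*(-9) = (1602756/361)*(-9) = -14424804/361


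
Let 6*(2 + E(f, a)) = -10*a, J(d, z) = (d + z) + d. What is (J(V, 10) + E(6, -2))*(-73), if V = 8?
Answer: -5986/3 ≈ -1995.3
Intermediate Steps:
J(d, z) = z + 2*d
E(f, a) = -2 - 5*a/3 (E(f, a) = -2 + (-10*a)/6 = -2 - 5*a/3)
(J(V, 10) + E(6, -2))*(-73) = ((10 + 2*8) + (-2 - 5/3*(-2)))*(-73) = ((10 + 16) + (-2 + 10/3))*(-73) = (26 + 4/3)*(-73) = (82/3)*(-73) = -5986/3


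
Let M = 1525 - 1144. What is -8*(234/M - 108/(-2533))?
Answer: -1690320/321691 ≈ -5.2545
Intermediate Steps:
M = 381
-8*(234/M - 108/(-2533)) = -8*(234/381 - 108/(-2533)) = -8*(234*(1/381) - 108*(-1/2533)) = -8*(78/127 + 108/2533) = -8*211290/321691 = -1690320/321691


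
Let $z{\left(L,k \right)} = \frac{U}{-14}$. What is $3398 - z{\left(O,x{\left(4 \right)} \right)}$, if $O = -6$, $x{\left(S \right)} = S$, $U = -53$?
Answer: $\frac{47519}{14} \approx 3394.2$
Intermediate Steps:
$z{\left(L,k \right)} = \frac{53}{14}$ ($z{\left(L,k \right)} = - \frac{53}{-14} = \left(-53\right) \left(- \frac{1}{14}\right) = \frac{53}{14}$)
$3398 - z{\left(O,x{\left(4 \right)} \right)} = 3398 - \frac{53}{14} = \frac{47519}{14}$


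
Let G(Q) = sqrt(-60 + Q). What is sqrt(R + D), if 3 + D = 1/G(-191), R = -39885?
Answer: sqrt(-2512983888 - 251*I*sqrt(251))/251 ≈ 0.00015802 - 199.72*I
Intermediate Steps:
D = -3 - I*sqrt(251)/251 (D = -3 + 1/(sqrt(-60 - 191)) = -3 + 1/(sqrt(-251)) = -3 + 1/(I*sqrt(251)) = -3 - I*sqrt(251)/251 ≈ -3.0 - 0.063119*I)
sqrt(R + D) = sqrt(-39885 + (-3 - I*sqrt(251)/251)) = sqrt(-39888 - I*sqrt(251)/251)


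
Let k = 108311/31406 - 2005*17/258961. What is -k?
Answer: -1586932433/478407598 ≈ -3.3171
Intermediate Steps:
k = 1586932433/478407598 (k = 108311*(1/31406) - 34085*1/258961 = 108311/31406 - 2005/15233 = 1586932433/478407598 ≈ 3.3171)
-k = -1*1586932433/478407598 = -1586932433/478407598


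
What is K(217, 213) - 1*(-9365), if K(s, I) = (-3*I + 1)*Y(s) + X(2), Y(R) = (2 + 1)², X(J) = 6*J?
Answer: 3635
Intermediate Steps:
Y(R) = 9 (Y(R) = 3² = 9)
K(s, I) = 21 - 27*I (K(s, I) = (-3*I + 1)*9 + 6*2 = (1 - 3*I)*9 + 12 = (9 - 27*I) + 12 = 21 - 27*I)
K(217, 213) - 1*(-9365) = (21 - 27*213) - 1*(-9365) = (21 - 5751) + 9365 = -5730 + 9365 = 3635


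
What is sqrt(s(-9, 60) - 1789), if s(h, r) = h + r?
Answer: I*sqrt(1738) ≈ 41.689*I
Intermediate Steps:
sqrt(s(-9, 60) - 1789) = sqrt((-9 + 60) - 1789) = sqrt(51 - 1789) = sqrt(-1738) = I*sqrt(1738)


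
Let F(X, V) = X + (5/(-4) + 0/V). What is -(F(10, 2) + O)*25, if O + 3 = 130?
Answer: -13575/4 ≈ -3393.8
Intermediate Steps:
O = 127 (O = -3 + 130 = 127)
F(X, V) = -5/4 + X (F(X, V) = X + (5*(-¼) + 0) = X + (-5/4 + 0) = X - 5/4 = -5/4 + X)
-(F(10, 2) + O)*25 = -((-5/4 + 10) + 127)*25 = -(35/4 + 127)*25 = -543*25/4 = -1*13575/4 = -13575/4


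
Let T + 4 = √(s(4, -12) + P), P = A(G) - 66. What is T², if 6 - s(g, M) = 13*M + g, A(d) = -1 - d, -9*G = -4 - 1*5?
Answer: 106 - 24*√10 ≈ 30.105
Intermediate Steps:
G = 1 (G = -(-4 - 1*5)/9 = -(-4 - 5)/9 = -⅑*(-9) = 1)
P = -68 (P = (-1 - 1*1) - 66 = (-1 - 1) - 66 = -2 - 66 = -68)
s(g, M) = 6 - g - 13*M (s(g, M) = 6 - (13*M + g) = 6 - (g + 13*M) = 6 + (-g - 13*M) = 6 - g - 13*M)
T = -4 + 3*√10 (T = -4 + √((6 - 1*4 - 13*(-12)) - 68) = -4 + √((6 - 4 + 156) - 68) = -4 + √(158 - 68) = -4 + √90 = -4 + 3*√10 ≈ 5.4868)
T² = (-4 + 3*√10)²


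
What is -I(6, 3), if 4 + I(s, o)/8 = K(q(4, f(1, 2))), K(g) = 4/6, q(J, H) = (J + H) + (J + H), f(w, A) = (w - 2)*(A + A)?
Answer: 80/3 ≈ 26.667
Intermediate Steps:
f(w, A) = 2*A*(-2 + w) (f(w, A) = (-2 + w)*(2*A) = 2*A*(-2 + w))
q(J, H) = 2*H + 2*J (q(J, H) = (H + J) + (H + J) = 2*H + 2*J)
K(g) = ⅔ (K(g) = 4*(⅙) = ⅔)
I(s, o) = -80/3 (I(s, o) = -32 + 8*(⅔) = -32 + 16/3 = -80/3)
-I(6, 3) = -1*(-80/3) = 80/3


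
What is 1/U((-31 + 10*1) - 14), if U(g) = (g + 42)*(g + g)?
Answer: -1/490 ≈ -0.0020408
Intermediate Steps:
U(g) = 2*g*(42 + g) (U(g) = (42 + g)*(2*g) = 2*g*(42 + g))
1/U((-31 + 10*1) - 14) = 1/(2*((-31 + 10*1) - 14)*(42 + ((-31 + 10*1) - 14))) = 1/(2*((-31 + 10) - 14)*(42 + ((-31 + 10) - 14))) = 1/(2*(-21 - 14)*(42 + (-21 - 14))) = 1/(2*(-35)*(42 - 35)) = 1/(2*(-35)*7) = 1/(-490) = -1/490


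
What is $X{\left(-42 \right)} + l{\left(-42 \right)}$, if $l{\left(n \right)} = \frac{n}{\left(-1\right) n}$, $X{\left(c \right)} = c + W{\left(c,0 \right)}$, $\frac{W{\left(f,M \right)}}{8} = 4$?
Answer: $-11$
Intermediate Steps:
$W{\left(f,M \right)} = 32$ ($W{\left(f,M \right)} = 8 \cdot 4 = 32$)
$X{\left(c \right)} = 32 + c$ ($X{\left(c \right)} = c + 32 = 32 + c$)
$l{\left(n \right)} = -1$ ($l{\left(n \right)} = n \left(- \frac{1}{n}\right) = -1$)
$X{\left(-42 \right)} + l{\left(-42 \right)} = \left(32 - 42\right) - 1 = -10 - 1 = -11$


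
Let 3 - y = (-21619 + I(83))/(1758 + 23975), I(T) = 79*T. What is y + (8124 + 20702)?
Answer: 741871719/25733 ≈ 28830.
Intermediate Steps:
y = 92261/25733 (y = 3 - (-21619 + 79*83)/(1758 + 23975) = 3 - (-21619 + 6557)/25733 = 3 - (-15062)/25733 = 3 - 1*(-15062/25733) = 3 + 15062/25733 = 92261/25733 ≈ 3.5853)
y + (8124 + 20702) = 92261/25733 + (8124 + 20702) = 92261/25733 + 28826 = 741871719/25733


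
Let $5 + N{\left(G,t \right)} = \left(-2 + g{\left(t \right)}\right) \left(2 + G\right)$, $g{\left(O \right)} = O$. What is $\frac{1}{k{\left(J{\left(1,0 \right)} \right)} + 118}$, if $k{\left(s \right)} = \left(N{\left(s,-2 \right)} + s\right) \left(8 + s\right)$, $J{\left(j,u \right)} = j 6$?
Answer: $- \frac{1}{316} \approx -0.0031646$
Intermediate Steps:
$J{\left(j,u \right)} = 6 j$
$N{\left(G,t \right)} = -5 + \left(-2 + t\right) \left(2 + G\right)$
$k{\left(s \right)} = \left(-13 - 3 s\right) \left(8 + s\right)$ ($k{\left(s \right)} = \left(\left(-9 - 2 s + 2 \left(-2\right) + s \left(-2\right)\right) + s\right) \left(8 + s\right) = \left(\left(-9 - 2 s - 4 - 2 s\right) + s\right) \left(8 + s\right) = \left(\left(-13 - 4 s\right) + s\right) \left(8 + s\right) = \left(-13 - 3 s\right) \left(8 + s\right)$)
$\frac{1}{k{\left(J{\left(1,0 \right)} \right)} + 118} = \frac{1}{\left(-104 - 37 \cdot 6 \cdot 1 - 3 \left(6 \cdot 1\right)^{2}\right) + 118} = \frac{1}{\left(-104 - 222 - 3 \cdot 6^{2}\right) + 118} = \frac{1}{\left(-104 - 222 - 108\right) + 118} = \frac{1}{-434 + 118} = \frac{1}{-316} = - \frac{1}{316}$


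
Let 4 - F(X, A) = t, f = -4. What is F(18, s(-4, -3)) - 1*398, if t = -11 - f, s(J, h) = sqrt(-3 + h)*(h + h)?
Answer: -387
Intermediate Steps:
s(J, h) = 2*h*sqrt(-3 + h) (s(J, h) = sqrt(-3 + h)*(2*h) = 2*h*sqrt(-3 + h))
t = -7 (t = -11 - 1*(-4) = -11 + 4 = -7)
F(X, A) = 11 (F(X, A) = 4 - 1*(-7) = 4 + 7 = 11)
F(18, s(-4, -3)) - 1*398 = 11 - 1*398 = 11 - 398 = -387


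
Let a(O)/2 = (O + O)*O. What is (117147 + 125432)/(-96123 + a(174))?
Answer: 242579/24981 ≈ 9.7105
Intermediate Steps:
a(O) = 4*O**2 (a(O) = 2*((O + O)*O) = 2*((2*O)*O) = 2*(2*O**2) = 4*O**2)
(117147 + 125432)/(-96123 + a(174)) = (117147 + 125432)/(-96123 + 4*174**2) = 242579/(-96123 + 4*30276) = 242579/(-96123 + 121104) = 242579/24981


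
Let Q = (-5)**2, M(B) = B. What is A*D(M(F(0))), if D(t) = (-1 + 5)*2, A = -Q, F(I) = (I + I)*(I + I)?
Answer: -200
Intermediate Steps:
F(I) = 4*I**2 (F(I) = (2*I)*(2*I) = 4*I**2)
Q = 25
A = -25 (A = -1*25 = -25)
D(t) = 8 (D(t) = 4*2 = 8)
A*D(M(F(0))) = -25*8 = -200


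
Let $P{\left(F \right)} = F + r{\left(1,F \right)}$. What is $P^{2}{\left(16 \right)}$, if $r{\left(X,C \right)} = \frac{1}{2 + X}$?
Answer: $\frac{2401}{9} \approx 266.78$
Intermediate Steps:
$P{\left(F \right)} = \frac{1}{3} + F$ ($P{\left(F \right)} = F + \frac{1}{2 + 1} = F + \frac{1}{3} = \frac{1}{3} + F$)
$P^{2}{\left(16 \right)} = \left(\frac{1}{3} + 16\right)^{2} = \left(\frac{49}{3}\right)^{2} = \frac{2401}{9}$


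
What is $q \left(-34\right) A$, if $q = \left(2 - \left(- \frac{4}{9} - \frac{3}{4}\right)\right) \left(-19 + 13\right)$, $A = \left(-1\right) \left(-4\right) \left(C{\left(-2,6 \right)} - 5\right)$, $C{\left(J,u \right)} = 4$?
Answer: $- \frac{7820}{3} \approx -2606.7$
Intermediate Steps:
$A = -4$ ($A = \left(-1\right) \left(-4\right) \left(4 - 5\right) = 4 \left(-1\right) = -4$)
$q = - \frac{115}{6}$ ($q = \left(2 - - \frac{43}{36}\right) \left(-6\right) = \left(2 + \left(\frac{4}{9} + \frac{3}{4}\right)\right) \left(-6\right) = \left(2 + \frac{43}{36}\right) \left(-6\right) = \frac{115}{36} \left(-6\right) = - \frac{115}{6} \approx -19.167$)
$q \left(-34\right) A = \left(- \frac{115}{6}\right) \left(-34\right) \left(-4\right) = \frac{1955}{3} \left(-4\right) = - \frac{7820}{3}$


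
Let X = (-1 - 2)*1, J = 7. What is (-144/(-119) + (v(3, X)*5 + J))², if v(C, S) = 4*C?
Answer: 65885689/14161 ≈ 4652.6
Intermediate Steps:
X = -3 (X = -3*1 = -3)
(-144/(-119) + (v(3, X)*5 + J))² = (-144/(-119) + ((4*3)*5 + 7))² = (-144*(-1/119) + (12*5 + 7))² = (144/119 + (60 + 7))² = (144/119 + 67)² = (8117/119)² = 65885689/14161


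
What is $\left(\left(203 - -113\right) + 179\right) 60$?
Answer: $29700$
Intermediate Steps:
$\left(\left(203 - -113\right) + 179\right) 60 = \left(\left(203 + 113\right) + 179\right) 60 = \left(316 + 179\right) 60 = 495 \cdot 60 = 29700$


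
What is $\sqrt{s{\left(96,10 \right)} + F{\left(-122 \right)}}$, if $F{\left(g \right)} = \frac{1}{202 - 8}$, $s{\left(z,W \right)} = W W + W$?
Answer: $\frac{\sqrt{4140154}}{194} \approx 10.488$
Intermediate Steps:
$s{\left(z,W \right)} = W + W^{2}$ ($s{\left(z,W \right)} = W^{2} + W = W + W^{2}$)
$F{\left(g \right)} = \frac{1}{194}$
$\sqrt{s{\left(96,10 \right)} + F{\left(-122 \right)}} = \sqrt{10 \left(1 + 10\right) + \frac{1}{194}} = \sqrt{10 \cdot 11 + \frac{1}{194}} = \sqrt{110 + \frac{1}{194}} = \sqrt{\frac{21341}{194}} = \frac{\sqrt{4140154}}{194}$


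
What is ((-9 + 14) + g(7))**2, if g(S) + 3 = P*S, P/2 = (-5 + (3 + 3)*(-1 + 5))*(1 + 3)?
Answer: 1136356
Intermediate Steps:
P = 152 (P = 2*((-5 + (3 + 3)*(-1 + 5))*(1 + 3)) = 2*((-5 + 6*4)*4) = 2*((-5 + 24)*4) = 2*(19*4) = 2*76 = 152)
g(S) = -3 + 152*S
((-9 + 14) + g(7))**2 = ((-9 + 14) + (-3 + 152*7))**2 = (5 + (-3 + 1064))**2 = (5 + 1061)**2 = 1066**2 = 1136356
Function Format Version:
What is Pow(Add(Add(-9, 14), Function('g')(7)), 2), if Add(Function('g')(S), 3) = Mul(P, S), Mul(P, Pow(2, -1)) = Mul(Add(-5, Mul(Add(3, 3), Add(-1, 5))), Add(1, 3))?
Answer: 1136356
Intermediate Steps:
P = 152 (P = Mul(2, Mul(Add(-5, Mul(Add(3, 3), Add(-1, 5))), Add(1, 3))) = Mul(2, Mul(Add(-5, Mul(6, 4)), 4)) = Mul(2, Mul(Add(-5, 24), 4)) = Mul(2, Mul(19, 4)) = Mul(2, 76) = 152)
Function('g')(S) = Add(-3, Mul(152, S))
Pow(Add(Add(-9, 14), Function('g')(7)), 2) = Pow(Add(Add(-9, 14), Add(-3, Mul(152, 7))), 2) = Pow(Add(5, Add(-3, 1064)), 2) = Pow(Add(5, 1061), 2) = Pow(1066, 2) = 1136356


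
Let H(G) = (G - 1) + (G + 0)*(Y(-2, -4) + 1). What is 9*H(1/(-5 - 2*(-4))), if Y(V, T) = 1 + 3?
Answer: 9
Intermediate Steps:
Y(V, T) = 4
H(G) = -1 + 6*G (H(G) = (G - 1) + (G + 0)*(4 + 1) = (-1 + G) + G*5 = (-1 + G) + 5*G = -1 + 6*G)
9*H(1/(-5 - 2*(-4))) = 9*(-1 + 6/(-5 - 2*(-4))) = 9*(-1 + 6/(-5 + 8)) = 9*(-1 + 6/3) = 9*(-1 + 6*(1/3)) = 9*(-1 + 2) = 9*1 = 9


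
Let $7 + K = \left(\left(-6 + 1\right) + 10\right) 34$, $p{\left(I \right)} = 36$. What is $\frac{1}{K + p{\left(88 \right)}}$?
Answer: $\frac{1}{199} \approx 0.0050251$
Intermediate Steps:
$K = 163$ ($K = -7 + \left(\left(-6 + 1\right) + 10\right) 34 = -7 + \left(-5 + 10\right) 34 = -7 + 5 \cdot 34 = -7 + 170 = 163$)
$\frac{1}{K + p{\left(88 \right)}} = \frac{1}{163 + 36} = \frac{1}{199}$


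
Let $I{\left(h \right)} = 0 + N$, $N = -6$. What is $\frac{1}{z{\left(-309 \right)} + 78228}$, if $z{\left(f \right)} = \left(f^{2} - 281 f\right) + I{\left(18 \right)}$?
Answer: $\frac{1}{260532} \approx 3.8383 \cdot 10^{-6}$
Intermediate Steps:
$I{\left(h \right)} = -6$ ($I{\left(h \right)} = 0 - 6 = -6$)
$z{\left(f \right)} = -6 + f^{2} - 281 f$ ($z{\left(f \right)} = \left(f^{2} - 281 f\right) - 6 = -6 + f^{2} - 281 f$)
$\frac{1}{z{\left(-309 \right)} + 78228} = \frac{1}{\left(-6 + \left(-309\right)^{2} - -86829\right) + 78228} = \frac{1}{\left(-6 + 95481 + 86829\right) + 78228} = \frac{1}{182304 + 78228} = \frac{1}{260532}$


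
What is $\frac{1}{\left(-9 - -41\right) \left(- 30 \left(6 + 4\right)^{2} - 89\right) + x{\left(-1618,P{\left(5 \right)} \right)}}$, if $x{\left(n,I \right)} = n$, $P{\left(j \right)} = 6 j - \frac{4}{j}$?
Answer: $- \frac{1}{100466} \approx -9.9536 \cdot 10^{-6}$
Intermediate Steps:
$P{\left(j \right)} = - \frac{4}{j} + 6 j$
$\frac{1}{\left(-9 - -41\right) \left(- 30 \left(6 + 4\right)^{2} - 89\right) + x{\left(-1618,P{\left(5 \right)} \right)}} = \frac{1}{\left(-9 - -41\right) \left(- 30 \left(6 + 4\right)^{2} - 89\right) - 1618} = \frac{1}{\left(-9 + 41\right) \left(- 30 \cdot 10^{2} - 89\right) - 1618} = \frac{1}{32 \left(\left(-30\right) 100 - 89\right) - 1618} = \frac{1}{32 \left(-3000 - 89\right) - 1618} = \frac{1}{32 \left(-3089\right) - 1618} = \frac{1}{-98848 - 1618} = \frac{1}{-100466} = - \frac{1}{100466}$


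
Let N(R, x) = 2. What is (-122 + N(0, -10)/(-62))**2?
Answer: 14311089/961 ≈ 14892.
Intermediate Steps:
(-122 + N(0, -10)/(-62))**2 = (-122 + 2/(-62))**2 = (-122 + 2*(-1/62))**2 = (-122 - 1/31)**2 = (-3783/31)**2 = 14311089/961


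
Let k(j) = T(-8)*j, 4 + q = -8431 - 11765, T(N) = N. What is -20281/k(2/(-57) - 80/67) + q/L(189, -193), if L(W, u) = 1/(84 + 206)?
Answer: -220057069139/37552 ≈ -5.8601e+6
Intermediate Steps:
L(W, u) = 1/290
q = -20200 (q = -4 + (-8431 - 11765) = -4 - 20196 = -20200)
k(j) = -8*j
-20281/k(2/(-57) - 80/67) + q/L(189, -193) = -20281*(-1/(8*(2/(-57) - 80/67))) - 20200/1/290 = -20281*(-1/(8*(2*(-1/57) - 80*1/67))) - 20200*290 = -20281*(-1/(8*(-2/57 - 80/67))) - 5858000 = -20281/((-8*(-4694/3819))) - 5858000 = -20281/37552/3819 - 5858000 = -20281*3819/37552 - 5858000 = -77453139/37552 - 5858000 = -220057069139/37552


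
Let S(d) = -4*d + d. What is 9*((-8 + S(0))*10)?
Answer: -720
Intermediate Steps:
S(d) = -3*d
9*((-8 + S(0))*10) = 9*((-8 - 3*0)*10) = 9*((-8 + 0)*10) = 9*(-8*10) = 9*(-80) = -720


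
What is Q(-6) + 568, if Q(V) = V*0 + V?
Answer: 562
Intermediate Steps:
Q(V) = V (Q(V) = 0 + V = V)
Q(-6) + 568 = -6 + 568 = 562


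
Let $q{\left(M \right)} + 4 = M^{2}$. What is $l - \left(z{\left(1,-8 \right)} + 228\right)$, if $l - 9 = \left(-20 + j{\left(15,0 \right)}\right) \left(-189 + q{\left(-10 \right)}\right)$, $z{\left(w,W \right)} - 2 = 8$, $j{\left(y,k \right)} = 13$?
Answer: $422$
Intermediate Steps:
$q{\left(M \right)} = -4 + M^{2}$
$z{\left(w,W \right)} = 10$ ($z{\left(w,W \right)} = 2 + 8 = 10$)
$l = 660$ ($l = 9 + \left(-20 + 13\right) \left(-189 - \left(4 - \left(-10\right)^{2}\right)\right) = 9 - 7 \left(-189 + \left(-4 + 100\right)\right) = 9 - 7 \left(-189 + 96\right) = 9 - -651 = 9 + 651 = 660$)
$l - \left(z{\left(1,-8 \right)} + 228\right) = 660 - \left(10 + 228\right) = 660 - 238 = 422$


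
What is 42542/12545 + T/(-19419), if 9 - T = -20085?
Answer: 191347956/81203785 ≈ 2.3564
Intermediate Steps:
T = 20094 (T = 9 - 1*(-20085) = 9 + 20085 = 20094)
42542/12545 + T/(-19419) = 42542/12545 + 20094/(-19419) = 42542*(1/12545) + 20094*(-1/19419) = 42542/12545 - 6698/6473 = 191347956/81203785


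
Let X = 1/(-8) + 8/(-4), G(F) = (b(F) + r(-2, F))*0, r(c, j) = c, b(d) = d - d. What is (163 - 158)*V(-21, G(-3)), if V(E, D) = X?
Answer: -85/8 ≈ -10.625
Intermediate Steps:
b(d) = 0
G(F) = 0 (G(F) = (0 - 2)*0 = -2*0 = 0)
X = -17/8 (X = 1*(-1/8) + 8*(-1/4) = -1/8 - 2 = -17/8 ≈ -2.1250)
V(E, D) = -17/8
(163 - 158)*V(-21, G(-3)) = (163 - 158)*(-17/8) = 5*(-17/8) = -85/8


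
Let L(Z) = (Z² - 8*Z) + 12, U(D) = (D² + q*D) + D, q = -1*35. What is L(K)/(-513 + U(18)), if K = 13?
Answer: -77/801 ≈ -0.096130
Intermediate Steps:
q = -35
U(D) = D² - 34*D (U(D) = (D² - 35*D) + D = D² - 34*D)
L(Z) = 12 + Z² - 8*Z
L(K)/(-513 + U(18)) = (12 + 13² - 8*13)/(-513 + 18*(-34 + 18)) = (12 + 169 - 104)/(-513 + 18*(-16)) = 77/(-513 - 288) = 77/(-801) = -1/801*77 = -77/801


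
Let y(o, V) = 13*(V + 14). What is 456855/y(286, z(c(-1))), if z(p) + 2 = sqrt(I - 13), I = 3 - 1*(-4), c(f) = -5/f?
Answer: 182742/65 - 30457*I*sqrt(6)/130 ≈ 2811.4 - 573.88*I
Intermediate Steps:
I = 7 (I = 3 + 4 = 7)
z(p) = -2 + I*sqrt(6) (z(p) = -2 + sqrt(7 - 13) = -2 + sqrt(-6) = -2 + I*sqrt(6))
y(o, V) = 182 + 13*V (y(o, V) = 13*(14 + V) = 182 + 13*V)
456855/y(286, z(c(-1))) = 456855/(182 + 13*(-2 + I*sqrt(6))) = 456855/(182 + (-26 + 13*I*sqrt(6))) = 456855/(156 + 13*I*sqrt(6))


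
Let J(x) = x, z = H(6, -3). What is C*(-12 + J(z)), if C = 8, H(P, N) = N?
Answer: -120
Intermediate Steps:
z = -3
C*(-12 + J(z)) = 8*(-12 - 3) = 8*(-15) = -120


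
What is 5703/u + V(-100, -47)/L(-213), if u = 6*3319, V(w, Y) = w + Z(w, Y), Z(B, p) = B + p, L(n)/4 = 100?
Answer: -439593/1327600 ≈ -0.33112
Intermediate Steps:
L(n) = 400 (L(n) = 4*100 = 400)
V(w, Y) = Y + 2*w (V(w, Y) = w + (w + Y) = w + (Y + w) = Y + 2*w)
u = 19914
5703/u + V(-100, -47)/L(-213) = 5703/19914 + (-47 + 2*(-100))/400 = 5703*(1/19914) + (-47 - 200)*(1/400) = 1901/6638 - 247*1/400 = 1901/6638 - 247/400 = -439593/1327600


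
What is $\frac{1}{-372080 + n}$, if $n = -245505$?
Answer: $- \frac{1}{617585} \approx -1.6192 \cdot 10^{-6}$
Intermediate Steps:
$\frac{1}{-372080 + n} = \frac{1}{-372080 - 245505} = \frac{1}{-617585} = - \frac{1}{617585}$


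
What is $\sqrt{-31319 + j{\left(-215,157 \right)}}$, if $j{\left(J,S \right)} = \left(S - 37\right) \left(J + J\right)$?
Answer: $i \sqrt{82919} \approx 287.96 i$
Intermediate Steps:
$j{\left(J,S \right)} = 2 J \left(-37 + S\right)$ ($j{\left(J,S \right)} = \left(-37 + S\right) 2 J = 2 J \left(-37 + S\right)$)
$\sqrt{-31319 + j{\left(-215,157 \right)}} = \sqrt{-31319 + 2 \left(-215\right) \left(-37 + 157\right)} = \sqrt{-31319 + 2 \left(-215\right) 120} = \sqrt{-31319 - 51600} = \sqrt{-82919} = i \sqrt{82919}$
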